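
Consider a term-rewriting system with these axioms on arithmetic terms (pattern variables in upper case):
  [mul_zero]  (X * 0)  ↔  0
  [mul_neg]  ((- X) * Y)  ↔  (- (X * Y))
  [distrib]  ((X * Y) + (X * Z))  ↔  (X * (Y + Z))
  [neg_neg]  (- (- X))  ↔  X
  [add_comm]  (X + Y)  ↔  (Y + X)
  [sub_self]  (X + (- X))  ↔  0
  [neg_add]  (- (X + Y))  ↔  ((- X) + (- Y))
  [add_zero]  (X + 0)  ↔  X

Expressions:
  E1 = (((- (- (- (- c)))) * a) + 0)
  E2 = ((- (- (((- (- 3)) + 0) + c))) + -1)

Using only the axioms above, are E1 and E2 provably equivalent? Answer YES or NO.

NO

The axioms are sound identities: if E1 ↔* E2 then E1 and E2 evaluate identically under any assignment.
Under a=0, c=0: E1 evaluates to 0, E2 to 2. Distinct ⇒ no rewrite sequence connects them.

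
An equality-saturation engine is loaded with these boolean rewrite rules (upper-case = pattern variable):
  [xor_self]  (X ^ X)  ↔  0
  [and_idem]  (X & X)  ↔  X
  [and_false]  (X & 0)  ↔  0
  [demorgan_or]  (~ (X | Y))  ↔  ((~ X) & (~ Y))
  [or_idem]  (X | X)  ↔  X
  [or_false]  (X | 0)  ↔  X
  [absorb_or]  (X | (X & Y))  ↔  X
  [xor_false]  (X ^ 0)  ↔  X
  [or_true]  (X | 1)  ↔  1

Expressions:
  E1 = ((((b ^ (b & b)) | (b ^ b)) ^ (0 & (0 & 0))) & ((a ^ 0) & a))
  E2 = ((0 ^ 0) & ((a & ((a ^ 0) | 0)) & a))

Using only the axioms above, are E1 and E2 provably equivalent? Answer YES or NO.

1. [and_idem →] (b & b)  →  b;  E1 = ((((b ^ b) | (b ^ b)) ^ (0 & (0 & 0))) & ((a ^ 0) & a))
2. [or_idem →] ((b ^ b) | (b ^ b))  →  (b ^ b);  E1 = (((b ^ b) ^ (0 & (0 & 0))) & ((a ^ 0) & a))
3. [xor_self →] (b ^ b)  →  0;  E1 = ((0 ^ (0 & (0 & 0))) & ((a ^ 0) & a))
4. [and_idem →] (0 & 0)  →  0;  E1 = ((0 ^ (0 & 0)) & ((a ^ 0) & a))
5. [and_idem →] (0 & 0)  →  0;  E1 = ((0 ^ 0) & ((a ^ 0) & a))
6. [xor_false →] (a ^ 0)  →  a;  E1 = ((0 ^ 0) & (a & a))
7. [and_idem ←] a  →  (a & a);  E1 = ((0 ^ 0) & ((a & a) & a))
8. [xor_false ←] a  →  (a ^ 0);  E1 = ((0 ^ 0) & ((a & (a ^ 0)) & a))
9. [or_false ←] (a ^ 0)  →  ((a ^ 0) | 0);  this is E2

YES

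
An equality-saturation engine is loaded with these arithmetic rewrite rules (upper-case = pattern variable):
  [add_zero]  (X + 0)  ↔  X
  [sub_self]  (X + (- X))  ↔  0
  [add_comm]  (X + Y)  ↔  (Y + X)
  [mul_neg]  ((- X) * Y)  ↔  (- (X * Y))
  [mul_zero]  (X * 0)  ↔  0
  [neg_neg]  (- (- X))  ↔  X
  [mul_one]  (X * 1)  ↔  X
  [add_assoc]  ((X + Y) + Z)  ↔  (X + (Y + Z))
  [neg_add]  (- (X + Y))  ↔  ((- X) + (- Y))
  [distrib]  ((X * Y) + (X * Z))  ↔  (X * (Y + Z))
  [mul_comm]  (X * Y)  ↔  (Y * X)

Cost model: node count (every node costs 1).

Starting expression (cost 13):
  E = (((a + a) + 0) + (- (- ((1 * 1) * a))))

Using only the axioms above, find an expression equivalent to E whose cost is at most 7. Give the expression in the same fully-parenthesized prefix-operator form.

(1) (1 * 1)  =[mul_one →]=  1    ⊢ (((a + a) + 0) + (- (- (1 * a))))
(2) ((a + a) + 0)  =[add_zero →]=  (a + a)    ⊢ ((a + a) + (- (- (1 * a))))
(3) (- (- (1 * a)))  =[neg_neg →]=  (1 * a)    ⊢ cost 7, within 7

((a + a) + (1 * a))   [cost 7]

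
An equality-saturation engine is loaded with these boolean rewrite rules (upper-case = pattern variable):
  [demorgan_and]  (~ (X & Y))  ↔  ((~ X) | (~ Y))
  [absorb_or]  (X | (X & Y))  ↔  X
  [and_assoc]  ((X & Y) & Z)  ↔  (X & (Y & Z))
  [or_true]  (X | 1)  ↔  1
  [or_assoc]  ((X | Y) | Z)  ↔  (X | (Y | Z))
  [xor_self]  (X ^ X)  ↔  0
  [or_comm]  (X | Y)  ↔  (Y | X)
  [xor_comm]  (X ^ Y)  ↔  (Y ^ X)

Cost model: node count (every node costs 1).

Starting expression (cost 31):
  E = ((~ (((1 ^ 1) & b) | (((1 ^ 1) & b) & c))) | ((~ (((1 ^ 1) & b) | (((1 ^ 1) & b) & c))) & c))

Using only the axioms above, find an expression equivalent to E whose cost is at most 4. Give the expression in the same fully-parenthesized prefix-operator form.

step 1: absorb_or (→) rewrites ((~ (((1 ^ 1) & b) | (((1 ^ 1) & b) & c))) | ((~ (((1 ^ 1) & b) | (((1 ^ 1) & b) & c))) & c)) into (~ (((1 ^ 1) & b) | (((1 ^ 1) & b) & c)))
step 2: absorb_or (→) rewrites (((1 ^ 1) & b) | (((1 ^ 1) & b) & c)) into ((1 ^ 1) & b), now (~ ((1 ^ 1) & b))
step 3: xor_self (→) rewrites (1 ^ 1) into 0, reaching cost 4 (bound 4)

(~ (0 & b))   [cost 4]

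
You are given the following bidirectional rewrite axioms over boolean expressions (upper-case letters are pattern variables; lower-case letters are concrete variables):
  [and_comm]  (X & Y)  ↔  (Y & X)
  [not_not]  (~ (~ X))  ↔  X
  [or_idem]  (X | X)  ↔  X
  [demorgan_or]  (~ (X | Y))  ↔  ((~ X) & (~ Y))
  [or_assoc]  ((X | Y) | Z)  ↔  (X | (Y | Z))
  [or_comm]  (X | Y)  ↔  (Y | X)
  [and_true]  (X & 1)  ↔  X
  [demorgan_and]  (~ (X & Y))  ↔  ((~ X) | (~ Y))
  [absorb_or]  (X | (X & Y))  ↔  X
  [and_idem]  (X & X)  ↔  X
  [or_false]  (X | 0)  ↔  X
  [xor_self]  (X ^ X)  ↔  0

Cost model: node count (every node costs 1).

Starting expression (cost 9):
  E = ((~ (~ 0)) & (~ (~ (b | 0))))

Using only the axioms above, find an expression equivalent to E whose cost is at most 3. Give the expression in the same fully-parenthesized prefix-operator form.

(0 & b)   [cost 3]

1. [or_false →] (b | 0)  →  b;  E = ((~ (~ 0)) & (~ (~ b)))
2. [not_not →] (~ (~ 0))  →  0;  E = (0 & (~ (~ b)))
3. [not_not →] (~ (~ b))  →  b;  cost 3 ≤ 3, done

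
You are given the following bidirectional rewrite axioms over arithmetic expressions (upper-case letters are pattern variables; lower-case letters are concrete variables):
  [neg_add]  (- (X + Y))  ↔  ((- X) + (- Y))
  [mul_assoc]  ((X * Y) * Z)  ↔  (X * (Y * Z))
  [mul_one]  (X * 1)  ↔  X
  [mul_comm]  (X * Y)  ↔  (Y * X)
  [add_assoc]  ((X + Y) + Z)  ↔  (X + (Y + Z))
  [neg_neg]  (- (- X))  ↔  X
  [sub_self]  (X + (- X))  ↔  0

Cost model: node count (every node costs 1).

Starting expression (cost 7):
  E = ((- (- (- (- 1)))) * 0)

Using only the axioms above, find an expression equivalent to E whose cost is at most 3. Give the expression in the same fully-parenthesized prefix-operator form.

1. [neg_neg →] (- (- (- 1)))  →  (- 1);  E = ((- (- 1)) * 0)
2. [mul_comm →] ((- (- 1)) * 0)  →  (0 * (- (- 1)))
3. [neg_neg →] (- (- 1))  →  1;  cost 3 ≤ 3, done

(0 * 1)   [cost 3]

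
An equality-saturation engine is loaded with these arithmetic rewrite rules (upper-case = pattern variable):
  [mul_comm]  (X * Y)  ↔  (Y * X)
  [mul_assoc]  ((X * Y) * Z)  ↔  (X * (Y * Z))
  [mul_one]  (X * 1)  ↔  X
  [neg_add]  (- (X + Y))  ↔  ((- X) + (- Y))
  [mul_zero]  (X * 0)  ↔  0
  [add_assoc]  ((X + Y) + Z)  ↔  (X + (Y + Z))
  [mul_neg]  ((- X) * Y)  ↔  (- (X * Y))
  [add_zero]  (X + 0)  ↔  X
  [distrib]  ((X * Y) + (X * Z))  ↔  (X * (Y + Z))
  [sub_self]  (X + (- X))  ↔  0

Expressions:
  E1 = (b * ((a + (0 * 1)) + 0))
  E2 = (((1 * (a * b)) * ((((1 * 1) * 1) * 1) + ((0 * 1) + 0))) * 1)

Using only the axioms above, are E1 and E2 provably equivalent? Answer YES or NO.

YES

(1) ((a + (0 * 1)) + 0)  =[add_zero →]=  (a + (0 * 1))    ⊢ (b * (a + (0 * 1)))
(2) (0 * 1)  =[mul_one →]=  0    ⊢ (b * (a + 0))
(3) (a + 0)  =[add_zero →]=  a    ⊢ (b * a)
(4) (b * a)  =[mul_comm →]=  (a * b)
(5) (a * b)  =[mul_one ←]=  ((a * b) * 1)
(6) b  =[mul_one ←]=  (b * 1)    ⊢ ((a * (b * 1)) * 1)
(7) (a * (b * 1))  =[mul_assoc ←]=  ((a * b) * 1)    ⊢ (((a * b) * 1) * 1)
(8) ((a * b) * 1)  =[mul_comm →]=  (1 * (a * b))    ⊢ ((1 * (a * b)) * 1)
(9) 1  =[mul_one ←]=  (1 * 1)    ⊢ ((1 * (a * b)) * (1 * 1))
(10) ((1 * (a * b)) * (1 * 1))  =[mul_one ←]=  (((1 * (a * b)) * (1 * 1)) * 1)
(11) (1 * 1)  =[add_zero ←]=  ((1 * 1) + 0)    ⊢ (((1 * (a * b)) * ((1 * 1) + 0)) * 1)
(12) (1 * 1)  =[mul_one ←]=  ((1 * 1) * 1)    ⊢ (((1 * (a * b)) * (((1 * 1) * 1) + 0)) * 1)
(13) 0  =[add_zero ←]=  (0 + 0)    ⊢ (((1 * (a * b)) * (((1 * 1) * 1) + (0 + 0))) * 1)
(14) 0  =[mul_one ←]=  (0 * 1)    ⊢ (((1 * (a * b)) * (((1 * 1) * 1) + ((0 * 1) + 0))) * 1)
(15) (1 * 1)  =[mul_one ←]=  ((1 * 1) * 1)    ⊢ E2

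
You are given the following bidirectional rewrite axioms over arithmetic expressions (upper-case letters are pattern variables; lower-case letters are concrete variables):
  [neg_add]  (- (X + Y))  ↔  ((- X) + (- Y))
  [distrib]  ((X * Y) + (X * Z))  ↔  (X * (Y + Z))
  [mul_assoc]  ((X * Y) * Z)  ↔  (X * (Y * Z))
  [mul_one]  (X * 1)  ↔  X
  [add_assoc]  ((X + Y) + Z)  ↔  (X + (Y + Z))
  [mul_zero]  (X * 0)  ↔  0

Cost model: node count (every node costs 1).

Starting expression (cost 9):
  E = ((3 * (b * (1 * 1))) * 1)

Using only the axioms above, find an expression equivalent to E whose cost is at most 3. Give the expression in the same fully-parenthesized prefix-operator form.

1. [mul_one →] ((3 * (b * (1 * 1))) * 1)  →  (3 * (b * (1 * 1)))
2. [mul_one →] (1 * 1)  →  1;  E = (3 * (b * 1))
3. [mul_one →] (b * 1)  →  b;  cost 3 ≤ 3, done

(3 * b)   [cost 3]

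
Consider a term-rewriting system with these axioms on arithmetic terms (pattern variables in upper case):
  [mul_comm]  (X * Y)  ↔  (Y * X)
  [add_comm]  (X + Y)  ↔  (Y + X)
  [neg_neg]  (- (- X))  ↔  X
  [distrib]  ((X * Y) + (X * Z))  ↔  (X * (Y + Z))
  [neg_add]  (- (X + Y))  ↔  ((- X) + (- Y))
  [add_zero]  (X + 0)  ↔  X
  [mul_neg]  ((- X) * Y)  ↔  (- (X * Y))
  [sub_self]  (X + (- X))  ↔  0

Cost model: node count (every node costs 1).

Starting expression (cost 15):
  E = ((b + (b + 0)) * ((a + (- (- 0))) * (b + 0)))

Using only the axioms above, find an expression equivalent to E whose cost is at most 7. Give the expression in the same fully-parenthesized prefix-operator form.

((b + b) * (a * b))   [cost 7]

(1) (- (- 0))  =[neg_neg →]=  0    ⊢ ((b + (b + 0)) * ((a + 0) * (b + 0)))
(2) (a + 0)  =[add_zero →]=  a    ⊢ ((b + (b + 0)) * (a * (b + 0)))
(3) (b + 0)  =[add_zero →]=  b    ⊢ ((b + (b + 0)) * (a * b))
(4) (b + 0)  =[add_zero →]=  b    ⊢ cost 7, within 7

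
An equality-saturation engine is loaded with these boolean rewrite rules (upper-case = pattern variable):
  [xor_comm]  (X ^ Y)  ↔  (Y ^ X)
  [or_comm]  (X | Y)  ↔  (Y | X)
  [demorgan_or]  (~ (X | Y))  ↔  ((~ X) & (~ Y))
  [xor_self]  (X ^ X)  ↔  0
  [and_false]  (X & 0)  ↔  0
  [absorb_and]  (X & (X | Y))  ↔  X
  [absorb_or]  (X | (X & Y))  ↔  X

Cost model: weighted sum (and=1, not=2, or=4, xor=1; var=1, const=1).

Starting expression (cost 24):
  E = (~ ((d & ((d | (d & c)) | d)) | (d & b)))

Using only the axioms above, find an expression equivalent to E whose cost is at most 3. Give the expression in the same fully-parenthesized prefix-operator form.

(~ d)   [cost 3]

(1) (d | (d & c))  =[absorb_or →]=  d    ⊢ (~ ((d & (d | d)) | (d & b)))
(2) (d & (d | d))  =[absorb_and →]=  d    ⊢ (~ (d | (d & b)))
(3) (d | (d & b))  =[absorb_or →]=  d    ⊢ cost 3, within 3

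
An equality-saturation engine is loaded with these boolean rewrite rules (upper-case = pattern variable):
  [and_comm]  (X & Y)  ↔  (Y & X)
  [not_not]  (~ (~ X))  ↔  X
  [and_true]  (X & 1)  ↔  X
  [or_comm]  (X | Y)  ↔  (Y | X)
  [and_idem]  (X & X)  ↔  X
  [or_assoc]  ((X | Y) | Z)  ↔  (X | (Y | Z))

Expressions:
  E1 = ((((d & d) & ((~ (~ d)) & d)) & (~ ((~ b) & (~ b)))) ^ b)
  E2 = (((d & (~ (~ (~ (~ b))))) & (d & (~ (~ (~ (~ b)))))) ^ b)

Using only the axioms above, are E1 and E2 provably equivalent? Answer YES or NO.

1. [not_not →] (~ (~ d))  →  d;  E1 = ((((d & d) & (d & d)) & (~ ((~ b) & (~ b)))) ^ b)
2. [and_idem →] ((~ b) & (~ b))  →  (~ b);  E1 = ((((d & d) & (d & d)) & (~ (~ b))) ^ b)
3. [not_not →] (~ (~ b))  →  b;  E1 = ((((d & d) & (d & d)) & b) ^ b)
4. [and_idem →] ((d & d) & (d & d))  →  (d & d);  E1 = (((d & d) & b) ^ b)
5. [and_idem →] (d & d)  →  d;  E1 = ((d & b) ^ b)
6. [not_not ←] b  →  (~ (~ b));  E1 = ((d & (~ (~ b))) ^ b)
7. [not_not ←] (~ b)  →  (~ (~ (~ b)));  E1 = ((d & (~ (~ (~ (~ b))))) ^ b)
8. [and_idem ←] (d & (~ (~ (~ (~ b)))))  →  ((d & (~ (~ (~ (~ b))))) & (d & (~ (~ (~ (~ b))))));  this is E2

YES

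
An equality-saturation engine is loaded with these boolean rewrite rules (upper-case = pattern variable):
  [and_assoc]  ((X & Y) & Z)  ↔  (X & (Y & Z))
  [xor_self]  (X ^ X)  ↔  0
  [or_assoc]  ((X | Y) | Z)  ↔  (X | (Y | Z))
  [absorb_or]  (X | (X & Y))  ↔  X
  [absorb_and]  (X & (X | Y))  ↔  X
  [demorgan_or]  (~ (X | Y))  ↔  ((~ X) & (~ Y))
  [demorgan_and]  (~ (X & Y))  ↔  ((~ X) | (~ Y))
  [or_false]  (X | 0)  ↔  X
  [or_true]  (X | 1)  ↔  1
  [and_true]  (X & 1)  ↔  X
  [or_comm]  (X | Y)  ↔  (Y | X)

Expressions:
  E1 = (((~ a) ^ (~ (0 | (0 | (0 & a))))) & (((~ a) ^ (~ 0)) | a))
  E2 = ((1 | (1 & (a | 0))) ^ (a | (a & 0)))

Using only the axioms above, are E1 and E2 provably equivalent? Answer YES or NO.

NO

Every axiom is a valid identity, so a rewrite proof would force E1 and E2 to agree under every assignment.
At a=0: E1 = 0 but E2 = 1; they differ, so no derivation exists.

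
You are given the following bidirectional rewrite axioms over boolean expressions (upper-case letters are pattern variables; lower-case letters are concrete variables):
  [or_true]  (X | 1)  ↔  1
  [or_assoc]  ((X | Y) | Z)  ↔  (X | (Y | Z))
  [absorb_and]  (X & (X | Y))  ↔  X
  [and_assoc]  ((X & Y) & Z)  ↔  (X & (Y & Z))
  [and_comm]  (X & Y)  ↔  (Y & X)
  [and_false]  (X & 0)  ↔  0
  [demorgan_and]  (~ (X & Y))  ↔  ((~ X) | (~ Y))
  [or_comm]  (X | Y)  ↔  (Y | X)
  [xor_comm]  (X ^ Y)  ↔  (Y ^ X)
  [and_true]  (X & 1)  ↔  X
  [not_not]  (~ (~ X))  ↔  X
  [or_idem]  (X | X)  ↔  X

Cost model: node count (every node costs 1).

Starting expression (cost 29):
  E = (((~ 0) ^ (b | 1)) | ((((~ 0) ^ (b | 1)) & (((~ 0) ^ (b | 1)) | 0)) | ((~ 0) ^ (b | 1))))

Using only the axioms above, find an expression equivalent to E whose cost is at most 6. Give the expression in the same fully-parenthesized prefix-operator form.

step 1: absorb_and (→) rewrites (((~ 0) ^ (b | 1)) & (((~ 0) ^ (b | 1)) | 0)) into ((~ 0) ^ (b | 1)), now (((~ 0) ^ (b | 1)) | (((~ 0) ^ (b | 1)) | ((~ 0) ^ (b | 1))))
step 2: or_idem (→) rewrites (((~ 0) ^ (b | 1)) | ((~ 0) ^ (b | 1))) into ((~ 0) ^ (b | 1)), now (((~ 0) ^ (b | 1)) | ((~ 0) ^ (b | 1)))
step 3: or_idem (→) rewrites (((~ 0) ^ (b | 1)) | ((~ 0) ^ (b | 1))) into ((~ 0) ^ (b | 1)), reaching cost 6 (bound 6)

((~ 0) ^ (b | 1))   [cost 6]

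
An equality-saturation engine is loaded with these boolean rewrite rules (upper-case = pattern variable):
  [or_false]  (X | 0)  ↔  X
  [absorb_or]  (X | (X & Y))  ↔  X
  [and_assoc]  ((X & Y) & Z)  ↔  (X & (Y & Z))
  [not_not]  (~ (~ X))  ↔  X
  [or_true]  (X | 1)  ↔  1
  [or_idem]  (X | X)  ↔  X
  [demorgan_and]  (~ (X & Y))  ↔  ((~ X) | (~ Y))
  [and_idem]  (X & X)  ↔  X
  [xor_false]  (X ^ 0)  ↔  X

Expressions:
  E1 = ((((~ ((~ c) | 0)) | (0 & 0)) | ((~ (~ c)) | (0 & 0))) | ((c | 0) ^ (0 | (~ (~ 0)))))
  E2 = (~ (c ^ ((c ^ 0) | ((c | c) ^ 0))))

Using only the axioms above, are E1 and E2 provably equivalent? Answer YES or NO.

Every axiom is a valid identity, so a rewrite proof would force E1 and E2 to agree under every assignment.
At c=0: E1 = 0 but E2 = 1; they differ, so no derivation exists.

NO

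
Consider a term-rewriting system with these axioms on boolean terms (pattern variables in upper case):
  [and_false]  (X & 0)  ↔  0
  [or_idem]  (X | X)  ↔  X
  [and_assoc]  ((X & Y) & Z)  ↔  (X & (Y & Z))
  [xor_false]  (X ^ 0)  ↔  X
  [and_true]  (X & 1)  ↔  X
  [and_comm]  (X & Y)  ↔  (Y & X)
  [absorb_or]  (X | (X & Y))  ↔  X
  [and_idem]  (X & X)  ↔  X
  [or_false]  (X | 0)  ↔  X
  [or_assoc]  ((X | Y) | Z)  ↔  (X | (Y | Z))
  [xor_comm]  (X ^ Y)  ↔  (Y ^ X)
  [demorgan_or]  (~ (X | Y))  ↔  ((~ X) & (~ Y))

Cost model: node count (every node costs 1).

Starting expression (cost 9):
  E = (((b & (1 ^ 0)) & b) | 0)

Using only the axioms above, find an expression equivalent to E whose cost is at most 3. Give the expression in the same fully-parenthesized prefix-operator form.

(b | 0)   [cost 3]

step 1: xor_false (→) rewrites (1 ^ 0) into 1, now (((b & 1) & b) | 0)
step 2: and_true (→) rewrites (b & 1) into b, now ((b & b) | 0)
step 3: and_idem (→) rewrites (b & b) into b, reaching cost 3 (bound 3)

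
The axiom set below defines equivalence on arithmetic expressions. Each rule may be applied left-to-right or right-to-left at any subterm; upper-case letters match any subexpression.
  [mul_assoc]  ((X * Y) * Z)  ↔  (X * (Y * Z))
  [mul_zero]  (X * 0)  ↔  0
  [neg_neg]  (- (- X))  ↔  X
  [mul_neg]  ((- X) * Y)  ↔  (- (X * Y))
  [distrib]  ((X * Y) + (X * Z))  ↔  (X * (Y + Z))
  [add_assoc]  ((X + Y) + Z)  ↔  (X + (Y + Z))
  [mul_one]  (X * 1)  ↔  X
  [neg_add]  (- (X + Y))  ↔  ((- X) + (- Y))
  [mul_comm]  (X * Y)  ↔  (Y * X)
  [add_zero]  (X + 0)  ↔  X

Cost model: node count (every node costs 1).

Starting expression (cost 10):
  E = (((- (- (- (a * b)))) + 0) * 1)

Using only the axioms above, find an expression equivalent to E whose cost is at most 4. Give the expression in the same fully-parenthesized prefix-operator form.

1. [add_zero →] ((- (- (- (a * b)))) + 0)  →  (- (- (- (a * b))));  E = ((- (- (- (a * b)))) * 1)
2. [mul_one →] ((- (- (- (a * b)))) * 1)  →  (- (- (- (a * b))))
3. [neg_neg →] (- (- (a * b)))  →  (a * b);  cost 4 ≤ 4, done

(- (a * b))   [cost 4]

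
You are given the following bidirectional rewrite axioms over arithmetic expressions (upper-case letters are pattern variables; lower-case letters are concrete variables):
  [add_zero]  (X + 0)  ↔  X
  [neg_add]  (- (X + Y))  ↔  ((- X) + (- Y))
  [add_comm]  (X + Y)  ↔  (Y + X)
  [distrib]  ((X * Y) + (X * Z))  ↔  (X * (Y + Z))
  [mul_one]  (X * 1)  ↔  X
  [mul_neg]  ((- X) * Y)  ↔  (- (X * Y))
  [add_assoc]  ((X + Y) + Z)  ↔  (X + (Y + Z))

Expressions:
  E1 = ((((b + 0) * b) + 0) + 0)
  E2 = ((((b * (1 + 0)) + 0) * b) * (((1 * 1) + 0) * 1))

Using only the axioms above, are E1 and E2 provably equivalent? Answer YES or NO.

YES

1. [add_zero →] (((b + 0) * b) + 0)  →  ((b + 0) * b);  E1 = (((b + 0) * b) + 0)
2. [add_zero →] (b + 0)  →  b;  E1 = ((b * b) + 0)
3. [add_zero →] ((b * b) + 0)  →  (b * b)
4. [mul_one ←] (b * b)  →  ((b * b) * 1)
5. [mul_one ←] 1  →  (1 * 1);  E1 = ((b * b) * (1 * 1))
6. [add_zero ←] 1  →  (1 + 0);  E1 = ((b * b) * ((1 + 0) * 1))
7. [mul_one ←] b  →  (b * 1);  E1 = (((b * 1) * b) * ((1 + 0) * 1))
8. [mul_one ←] 1  →  (1 * 1);  E1 = (((b * 1) * b) * (((1 * 1) + 0) * 1))
9. [add_zero ←] (b * 1)  →  ((b * 1) + 0);  E1 = ((((b * 1) + 0) * b) * (((1 * 1) + 0) * 1))
10. [add_zero ←] 1  →  (1 + 0);  this is E2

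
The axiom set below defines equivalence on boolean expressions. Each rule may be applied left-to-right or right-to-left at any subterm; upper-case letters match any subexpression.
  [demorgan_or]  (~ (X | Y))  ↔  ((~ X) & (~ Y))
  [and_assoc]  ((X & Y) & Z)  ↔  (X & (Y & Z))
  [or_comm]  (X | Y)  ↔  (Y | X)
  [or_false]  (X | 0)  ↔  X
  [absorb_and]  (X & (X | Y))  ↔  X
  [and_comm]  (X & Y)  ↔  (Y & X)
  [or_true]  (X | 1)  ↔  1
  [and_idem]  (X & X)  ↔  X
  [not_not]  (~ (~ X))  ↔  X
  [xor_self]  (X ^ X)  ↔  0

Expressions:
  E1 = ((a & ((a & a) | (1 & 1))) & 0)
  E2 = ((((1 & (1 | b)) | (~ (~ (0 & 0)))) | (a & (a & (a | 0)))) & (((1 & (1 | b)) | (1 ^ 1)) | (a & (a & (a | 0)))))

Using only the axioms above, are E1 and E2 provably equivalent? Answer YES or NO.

The axioms are sound identities: if E1 ↔* E2 then E1 and E2 evaluate identically under any assignment.
Under a=0, b=0: E1 evaluates to 0, E2 to 1. Distinct ⇒ no rewrite sequence connects them.

NO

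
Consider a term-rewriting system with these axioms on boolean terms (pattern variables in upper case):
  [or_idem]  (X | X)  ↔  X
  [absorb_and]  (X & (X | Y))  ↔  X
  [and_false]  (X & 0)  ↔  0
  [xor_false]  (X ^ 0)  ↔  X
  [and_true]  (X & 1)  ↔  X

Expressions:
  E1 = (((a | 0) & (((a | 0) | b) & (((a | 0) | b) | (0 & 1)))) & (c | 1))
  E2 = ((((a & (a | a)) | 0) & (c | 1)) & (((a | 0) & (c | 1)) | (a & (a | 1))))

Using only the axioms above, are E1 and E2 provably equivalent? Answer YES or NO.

YES

(1) (0 & 1)  =[and_true →]=  0    ⊢ (((a | 0) & (((a | 0) | b) & (((a | 0) | b) | 0))) & (c | 1))
(2) (((a | 0) | b) & (((a | 0) | b) | 0))  =[absorb_and →]=  ((a | 0) | b)    ⊢ (((a | 0) & ((a | 0) | b)) & (c | 1))
(3) ((a | 0) & ((a | 0) | b))  =[absorb_and →]=  (a | 0)    ⊢ ((a | 0) & (c | 1))
(4) ((a | 0) & (c | 1))  =[absorb_and ←]=  (((a | 0) & (c | 1)) & (((a | 0) & (c | 1)) | a))
(5) a  =[absorb_and ←]=  (a & (a | 1))    ⊢ (((a | 0) & (c | 1)) & (((a | 0) & (c | 1)) | (a & (a | 1))))
(6) a  =[absorb_and ←]=  (a & (a | a))    ⊢ E2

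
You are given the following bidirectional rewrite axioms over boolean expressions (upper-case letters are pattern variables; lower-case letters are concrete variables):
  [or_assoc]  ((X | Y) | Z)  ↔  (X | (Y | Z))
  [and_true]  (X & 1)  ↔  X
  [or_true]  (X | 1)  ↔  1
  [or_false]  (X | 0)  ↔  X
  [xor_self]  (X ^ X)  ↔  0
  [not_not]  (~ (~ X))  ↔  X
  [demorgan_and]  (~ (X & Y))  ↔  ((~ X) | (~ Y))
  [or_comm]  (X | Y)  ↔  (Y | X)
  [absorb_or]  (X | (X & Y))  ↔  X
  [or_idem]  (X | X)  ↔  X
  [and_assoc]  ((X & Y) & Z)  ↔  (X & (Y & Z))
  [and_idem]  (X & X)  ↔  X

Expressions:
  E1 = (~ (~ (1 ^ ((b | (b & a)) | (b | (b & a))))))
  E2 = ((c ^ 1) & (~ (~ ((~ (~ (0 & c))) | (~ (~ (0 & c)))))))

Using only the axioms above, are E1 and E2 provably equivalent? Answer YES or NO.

NO

Every axiom is a valid identity, so a rewrite proof would force E1 and E2 to agree under every assignment.
At a=0, b=0, c=0: E1 = 1 but E2 = 0; they differ, so no derivation exists.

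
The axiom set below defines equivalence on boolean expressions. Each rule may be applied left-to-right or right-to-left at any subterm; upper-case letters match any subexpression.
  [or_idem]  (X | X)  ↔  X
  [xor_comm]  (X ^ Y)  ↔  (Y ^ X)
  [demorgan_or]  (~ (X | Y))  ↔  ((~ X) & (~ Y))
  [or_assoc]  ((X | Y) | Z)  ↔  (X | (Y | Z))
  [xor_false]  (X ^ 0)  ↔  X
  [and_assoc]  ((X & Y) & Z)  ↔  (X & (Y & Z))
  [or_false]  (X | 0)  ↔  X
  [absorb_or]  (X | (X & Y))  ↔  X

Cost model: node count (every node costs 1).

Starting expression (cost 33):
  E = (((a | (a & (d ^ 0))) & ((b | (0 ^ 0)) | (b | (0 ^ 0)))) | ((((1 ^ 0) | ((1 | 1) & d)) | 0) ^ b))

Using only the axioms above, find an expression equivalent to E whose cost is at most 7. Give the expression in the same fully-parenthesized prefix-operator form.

((a & b) | (1 ^ b))   [cost 7]

step 1: or_false (→) rewrites (((1 ^ 0) | ((1 | 1) & d)) | 0) into ((1 ^ 0) | ((1 | 1) & d)), now (((a | (a & (d ^ 0))) & ((b | (0 ^ 0)) | (b | (0 ^ 0)))) | (((1 ^ 0) | ((1 | 1) & d)) ^ b))
step 2: xor_false (→) rewrites (1 ^ 0) into 1, now (((a | (a & (d ^ 0))) & ((b | (0 ^ 0)) | (b | (0 ^ 0)))) | ((1 | ((1 | 1) & d)) ^ b))
step 3: or_idem (→) rewrites ((b | (0 ^ 0)) | (b | (0 ^ 0))) into (b | (0 ^ 0)), now (((a | (a & (d ^ 0))) & (b | (0 ^ 0))) | ((1 | ((1 | 1) & d)) ^ b))
step 4: xor_false (→) rewrites (d ^ 0) into d, now (((a | (a & d)) & (b | (0 ^ 0))) | ((1 | ((1 | 1) & d)) ^ b))
step 5: xor_false (→) rewrites (0 ^ 0) into 0, now (((a | (a & d)) & (b | 0)) | ((1 | ((1 | 1) & d)) ^ b))
step 6: or_idem (→) rewrites (1 | 1) into 1, now (((a | (a & d)) & (b | 0)) | ((1 | (1 & d)) ^ b))
step 7: absorb_or (→) rewrites (1 | (1 & d)) into 1, now (((a | (a & d)) & (b | 0)) | (1 ^ b))
step 8: absorb_or (→) rewrites (a | (a & d)) into a, now ((a & (b | 0)) | (1 ^ b))
step 9: or_false (→) rewrites (b | 0) into b, reaching cost 7 (bound 7)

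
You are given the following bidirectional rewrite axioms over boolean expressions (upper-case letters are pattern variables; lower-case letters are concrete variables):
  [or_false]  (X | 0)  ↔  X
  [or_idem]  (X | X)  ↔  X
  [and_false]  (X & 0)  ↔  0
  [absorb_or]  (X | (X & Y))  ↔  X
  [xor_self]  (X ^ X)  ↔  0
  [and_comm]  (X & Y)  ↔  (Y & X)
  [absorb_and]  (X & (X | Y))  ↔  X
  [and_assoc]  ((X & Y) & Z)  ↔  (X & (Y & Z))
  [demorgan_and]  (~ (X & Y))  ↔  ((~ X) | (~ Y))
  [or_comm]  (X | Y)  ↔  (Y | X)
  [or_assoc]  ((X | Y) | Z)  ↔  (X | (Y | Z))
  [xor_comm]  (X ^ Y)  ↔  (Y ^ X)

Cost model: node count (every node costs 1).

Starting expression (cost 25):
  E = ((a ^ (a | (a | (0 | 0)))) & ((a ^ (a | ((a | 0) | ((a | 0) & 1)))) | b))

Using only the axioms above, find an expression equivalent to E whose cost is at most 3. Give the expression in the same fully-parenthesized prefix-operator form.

step 1: absorb_or (→) rewrites ((a | 0) | ((a | 0) & 1)) into (a | 0), now ((a ^ (a | (a | (0 | 0)))) & ((a ^ (a | (a | 0))) | b))
step 2: or_idem (→) rewrites (0 | 0) into 0, now ((a ^ (a | (a | 0))) & ((a ^ (a | (a | 0))) | b))
step 3: absorb_and (→) rewrites ((a ^ (a | (a | 0))) & ((a ^ (a | (a | 0))) | b)) into (a ^ (a | (a | 0)))
step 4: or_false (→) rewrites (a | 0) into a, now (a ^ (a | a))
step 5: or_idem (→) rewrites (a | a) into a, reaching cost 3 (bound 3)

(a ^ a)   [cost 3]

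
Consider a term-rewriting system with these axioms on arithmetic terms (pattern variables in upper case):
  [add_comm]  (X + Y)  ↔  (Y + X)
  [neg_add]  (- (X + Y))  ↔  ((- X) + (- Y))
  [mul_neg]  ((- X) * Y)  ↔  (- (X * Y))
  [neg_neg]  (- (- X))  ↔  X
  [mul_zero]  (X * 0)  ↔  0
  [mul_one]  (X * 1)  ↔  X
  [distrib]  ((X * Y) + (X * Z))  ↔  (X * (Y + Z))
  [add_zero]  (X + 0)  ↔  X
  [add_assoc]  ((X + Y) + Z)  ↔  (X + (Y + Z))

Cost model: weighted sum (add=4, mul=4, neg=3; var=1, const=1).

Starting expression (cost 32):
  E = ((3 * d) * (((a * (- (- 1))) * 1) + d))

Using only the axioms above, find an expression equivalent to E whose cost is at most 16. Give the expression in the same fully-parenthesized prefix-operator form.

(1) ((a * (- (- 1))) * 1)  =[mul_one →]=  (a * (- (- 1)))    ⊢ ((3 * d) * ((a * (- (- 1))) + d))
(2) (- (- 1))  =[neg_neg →]=  1    ⊢ ((3 * d) * ((a * 1) + d))
(3) (a * 1)  =[mul_one →]=  a    ⊢ cost 16, within 16

((3 * d) * (a + d))   [cost 16]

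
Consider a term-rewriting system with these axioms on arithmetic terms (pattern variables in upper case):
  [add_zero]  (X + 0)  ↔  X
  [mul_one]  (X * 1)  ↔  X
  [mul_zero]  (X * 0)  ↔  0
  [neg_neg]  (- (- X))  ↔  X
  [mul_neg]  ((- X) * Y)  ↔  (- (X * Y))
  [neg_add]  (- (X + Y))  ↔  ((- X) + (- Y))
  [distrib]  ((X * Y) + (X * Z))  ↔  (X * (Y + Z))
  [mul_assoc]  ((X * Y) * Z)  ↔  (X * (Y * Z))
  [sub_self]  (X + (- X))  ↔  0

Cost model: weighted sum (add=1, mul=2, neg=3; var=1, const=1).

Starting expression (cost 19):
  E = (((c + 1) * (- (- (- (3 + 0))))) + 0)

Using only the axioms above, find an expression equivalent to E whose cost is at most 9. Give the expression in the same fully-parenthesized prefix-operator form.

1. [add_zero →] (((c + 1) * (- (- (- (3 + 0))))) + 0)  →  ((c + 1) * (- (- (- (3 + 0)))))
2. [neg_neg →] (- (- (3 + 0)))  →  (3 + 0);  E = ((c + 1) * (- (3 + 0)))
3. [add_zero →] (3 + 0)  →  3;  cost 9 ≤ 9, done

((c + 1) * (- 3))   [cost 9]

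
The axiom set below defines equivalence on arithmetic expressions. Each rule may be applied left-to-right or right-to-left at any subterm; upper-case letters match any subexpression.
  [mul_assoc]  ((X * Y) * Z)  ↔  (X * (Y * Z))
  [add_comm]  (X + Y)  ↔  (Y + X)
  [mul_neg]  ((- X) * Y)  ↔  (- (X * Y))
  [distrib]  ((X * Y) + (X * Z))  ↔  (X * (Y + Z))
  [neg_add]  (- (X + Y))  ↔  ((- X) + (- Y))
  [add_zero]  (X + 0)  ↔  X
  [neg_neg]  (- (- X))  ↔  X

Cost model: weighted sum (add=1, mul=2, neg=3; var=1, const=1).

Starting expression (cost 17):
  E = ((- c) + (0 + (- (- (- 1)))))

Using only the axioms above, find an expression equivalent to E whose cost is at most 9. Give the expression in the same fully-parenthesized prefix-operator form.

step 1: add_comm (→) rewrites (0 + (- (- (- 1)))) into ((- (- (- 1))) + 0), now ((- c) + ((- (- (- 1))) + 0))
step 2: neg_neg (→) rewrites (- (- (- 1))) into (- 1), now ((- c) + ((- 1) + 0))
step 3: add_zero (→) rewrites ((- 1) + 0) into (- 1), reaching cost 9 (bound 9)

((- c) + (- 1))   [cost 9]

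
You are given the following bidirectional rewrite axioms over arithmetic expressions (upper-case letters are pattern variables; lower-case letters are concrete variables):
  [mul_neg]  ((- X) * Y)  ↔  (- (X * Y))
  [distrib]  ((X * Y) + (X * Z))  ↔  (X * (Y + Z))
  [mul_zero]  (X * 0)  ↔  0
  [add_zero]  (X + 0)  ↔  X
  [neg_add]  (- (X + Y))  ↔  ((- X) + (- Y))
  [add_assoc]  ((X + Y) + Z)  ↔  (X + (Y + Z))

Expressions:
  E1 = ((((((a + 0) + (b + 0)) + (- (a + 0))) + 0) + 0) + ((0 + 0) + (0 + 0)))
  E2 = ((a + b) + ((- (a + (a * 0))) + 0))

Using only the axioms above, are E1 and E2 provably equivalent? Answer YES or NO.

(1) (((((a + 0) + (b + 0)) + (- (a + 0))) + 0) + 0)  =[add_zero →]=  ((((a + 0) + (b + 0)) + (- (a + 0))) + 0)    ⊢ (((((a + 0) + (b + 0)) + (- (a + 0))) + 0) + ((0 + 0) + (0 + 0)))
(2) (0 + 0)  =[add_zero →]=  0    ⊢ (((((a + 0) + (b + 0)) + (- (a + 0))) + 0) + ((0 + 0) + 0))
(3) (0 + 0)  =[add_zero →]=  0    ⊢ (((((a + 0) + (b + 0)) + (- (a + 0))) + 0) + (0 + 0))
(4) (a + 0)  =[add_zero →]=  a    ⊢ ((((a + (b + 0)) + (- (a + 0))) + 0) + (0 + 0))
(5) (b + 0)  =[add_zero →]=  b    ⊢ ((((a + b) + (- (a + 0))) + 0) + (0 + 0))
(6) (0 + 0)  =[add_zero →]=  0    ⊢ ((((a + b) + (- (a + 0))) + 0) + 0)
(7) ((((a + b) + (- (a + 0))) + 0) + 0)  =[add_zero →]=  (((a + b) + (- (a + 0))) + 0)
(8) (((a + b) + (- (a + 0))) + 0)  =[add_zero →]=  ((a + b) + (- (a + 0)))
(9) (a + 0)  =[add_zero →]=  a    ⊢ ((a + b) + (- a))
(10) (- a)  =[add_zero ←]=  ((- a) + 0)    ⊢ ((a + b) + ((- a) + 0))
(11) a  =[add_zero ←]=  (a + 0)    ⊢ ((a + b) + ((- (a + 0)) + 0))
(12) 0  =[mul_zero ←]=  (a * 0)    ⊢ E2

YES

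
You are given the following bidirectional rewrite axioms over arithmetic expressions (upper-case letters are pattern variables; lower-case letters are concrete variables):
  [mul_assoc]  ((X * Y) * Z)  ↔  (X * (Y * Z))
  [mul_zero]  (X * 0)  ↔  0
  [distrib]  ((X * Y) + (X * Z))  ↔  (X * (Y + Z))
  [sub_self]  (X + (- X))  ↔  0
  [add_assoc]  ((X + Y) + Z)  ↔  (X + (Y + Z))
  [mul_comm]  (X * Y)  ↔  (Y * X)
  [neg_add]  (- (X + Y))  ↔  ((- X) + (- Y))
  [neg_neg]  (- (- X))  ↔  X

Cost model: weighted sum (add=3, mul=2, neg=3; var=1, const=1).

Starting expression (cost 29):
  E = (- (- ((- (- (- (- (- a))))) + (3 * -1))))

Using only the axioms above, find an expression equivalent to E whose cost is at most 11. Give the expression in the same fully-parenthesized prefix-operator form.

1. [neg_neg →] (- (- (- a)))  →  (- a);  E = (- (- ((- (- (- a))) + (3 * -1))))
2. [neg_neg →] (- (- ((- (- (- a))) + (3 * -1))))  →  ((- (- (- a))) + (3 * -1))
3. [neg_neg →] (- (- a))  →  a;  cost 11 ≤ 11, done

((- a) + (3 * -1))   [cost 11]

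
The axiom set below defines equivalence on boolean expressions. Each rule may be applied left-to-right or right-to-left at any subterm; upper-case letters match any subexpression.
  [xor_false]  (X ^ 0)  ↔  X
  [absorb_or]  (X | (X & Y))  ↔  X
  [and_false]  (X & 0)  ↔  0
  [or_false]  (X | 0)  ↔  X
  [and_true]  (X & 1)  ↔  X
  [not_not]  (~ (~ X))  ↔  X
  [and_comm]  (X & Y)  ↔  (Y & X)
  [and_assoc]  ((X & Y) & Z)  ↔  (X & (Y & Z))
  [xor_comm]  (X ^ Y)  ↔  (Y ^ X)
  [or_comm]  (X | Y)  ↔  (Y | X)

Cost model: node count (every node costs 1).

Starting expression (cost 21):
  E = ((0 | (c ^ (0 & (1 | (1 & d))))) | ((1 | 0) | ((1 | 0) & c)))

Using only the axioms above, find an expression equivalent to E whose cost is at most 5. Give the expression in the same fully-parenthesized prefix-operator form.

1. [absorb_or →] (1 | (1 & d))  →  1;  E = ((0 | (c ^ (0 & 1))) | ((1 | 0) | ((1 | 0) & c)))
2. [absorb_or →] ((1 | 0) | ((1 | 0) & c))  →  (1 | 0);  E = ((0 | (c ^ (0 & 1))) | (1 | 0))
3. [and_true →] (0 & 1)  →  0;  E = ((0 | (c ^ 0)) | (1 | 0))
4. [xor_false →] (c ^ 0)  →  c;  E = ((0 | c) | (1 | 0))
5. [or_comm →] (0 | c)  →  (c | 0);  E = ((c | 0) | (1 | 0))
6. [or_false →] (1 | 0)  →  1;  cost 5 ≤ 5, done

((c | 0) | 1)   [cost 5]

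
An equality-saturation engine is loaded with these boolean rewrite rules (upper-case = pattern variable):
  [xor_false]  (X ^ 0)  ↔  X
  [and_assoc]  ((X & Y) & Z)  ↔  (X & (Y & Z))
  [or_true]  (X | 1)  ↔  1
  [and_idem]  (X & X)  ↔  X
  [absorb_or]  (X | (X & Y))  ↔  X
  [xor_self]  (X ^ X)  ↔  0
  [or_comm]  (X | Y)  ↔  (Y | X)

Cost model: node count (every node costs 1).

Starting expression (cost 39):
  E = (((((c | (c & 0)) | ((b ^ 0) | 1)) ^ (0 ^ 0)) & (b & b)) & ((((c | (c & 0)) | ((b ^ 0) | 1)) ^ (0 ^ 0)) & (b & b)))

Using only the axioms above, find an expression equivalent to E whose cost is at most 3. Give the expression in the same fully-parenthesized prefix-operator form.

1. [and_idem →] (((((c | (c & 0)) | ((b ^ 0) | 1)) ^ (0 ^ 0)) & (b & b)) & ((((c | (c & 0)) | ((b ^ 0) | 1)) ^ (0 ^ 0)) & (b & b)))  →  ((((c | (c & 0)) | ((b ^ 0) | 1)) ^ (0 ^ 0)) & (b & b))
2. [xor_false →] (b ^ 0)  →  b;  E = ((((c | (c & 0)) | (b | 1)) ^ (0 ^ 0)) & (b & b))
3. [xor_self →] (0 ^ 0)  →  0;  E = ((((c | (c & 0)) | (b | 1)) ^ 0) & (b & b))
4. [and_idem →] (b & b)  →  b;  E = ((((c | (c & 0)) | (b | 1)) ^ 0) & b)
5. [xor_false →] (((c | (c & 0)) | (b | 1)) ^ 0)  →  ((c | (c & 0)) | (b | 1));  E = (((c | (c & 0)) | (b | 1)) & b)
6. [or_true →] (b | 1)  →  1;  E = (((c | (c & 0)) | 1) & b)
7. [absorb_or →] (c | (c & 0))  →  c;  E = ((c | 1) & b)
8. [or_true →] (c | 1)  →  1;  cost 3 ≤ 3, done

(1 & b)   [cost 3]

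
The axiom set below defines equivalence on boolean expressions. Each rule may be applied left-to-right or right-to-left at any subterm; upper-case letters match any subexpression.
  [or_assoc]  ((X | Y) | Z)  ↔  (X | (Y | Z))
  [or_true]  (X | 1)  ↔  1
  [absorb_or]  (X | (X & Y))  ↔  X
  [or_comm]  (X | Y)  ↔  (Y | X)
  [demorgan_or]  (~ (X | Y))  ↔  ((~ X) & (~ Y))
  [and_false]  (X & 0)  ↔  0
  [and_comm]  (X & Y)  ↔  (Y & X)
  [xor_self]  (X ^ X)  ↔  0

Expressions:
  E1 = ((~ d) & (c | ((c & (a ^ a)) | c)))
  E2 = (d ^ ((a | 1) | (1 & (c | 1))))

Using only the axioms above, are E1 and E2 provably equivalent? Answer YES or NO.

Every axiom is a valid identity, so a rewrite proof would force E1 and E2 to agree under every assignment.
At a=0, c=0, d=0: E1 = 0 but E2 = 1; they differ, so no derivation exists.

NO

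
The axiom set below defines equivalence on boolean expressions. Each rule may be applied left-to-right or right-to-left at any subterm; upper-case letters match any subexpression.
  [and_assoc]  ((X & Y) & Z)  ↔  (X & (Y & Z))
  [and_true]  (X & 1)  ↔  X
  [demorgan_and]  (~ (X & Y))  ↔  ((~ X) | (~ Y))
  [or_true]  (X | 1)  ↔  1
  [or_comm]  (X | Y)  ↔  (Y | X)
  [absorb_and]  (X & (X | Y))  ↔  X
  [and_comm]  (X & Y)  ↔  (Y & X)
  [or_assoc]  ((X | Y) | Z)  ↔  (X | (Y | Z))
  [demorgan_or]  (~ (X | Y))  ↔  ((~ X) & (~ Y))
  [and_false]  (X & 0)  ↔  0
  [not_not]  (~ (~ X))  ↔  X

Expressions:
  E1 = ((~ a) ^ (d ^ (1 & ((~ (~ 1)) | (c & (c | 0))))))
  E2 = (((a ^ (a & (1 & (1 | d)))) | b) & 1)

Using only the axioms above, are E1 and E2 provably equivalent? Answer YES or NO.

NO

Every axiom is a valid identity, so a rewrite proof would force E1 and E2 to agree under every assignment.
At a=0, b=0, c=0, d=1: E1 = 1 but E2 = 0; they differ, so no derivation exists.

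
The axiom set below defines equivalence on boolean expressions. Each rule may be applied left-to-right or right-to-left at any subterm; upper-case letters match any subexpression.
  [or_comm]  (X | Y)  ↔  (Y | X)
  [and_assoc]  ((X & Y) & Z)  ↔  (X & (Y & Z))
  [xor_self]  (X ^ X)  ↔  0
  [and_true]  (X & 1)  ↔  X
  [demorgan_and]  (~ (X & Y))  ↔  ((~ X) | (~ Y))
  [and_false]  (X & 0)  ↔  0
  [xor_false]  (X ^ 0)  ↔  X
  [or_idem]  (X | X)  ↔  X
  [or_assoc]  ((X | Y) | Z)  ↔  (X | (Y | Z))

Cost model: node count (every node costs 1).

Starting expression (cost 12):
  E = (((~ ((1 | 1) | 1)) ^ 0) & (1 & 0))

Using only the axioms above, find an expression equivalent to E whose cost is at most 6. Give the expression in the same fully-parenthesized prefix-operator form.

1. [xor_false →] ((~ ((1 | 1) | 1)) ^ 0)  →  (~ ((1 | 1) | 1));  E = ((~ ((1 | 1) | 1)) & (1 & 0))
2. [or_idem →] (1 | 1)  →  1;  E = ((~ (1 | 1)) & (1 & 0))
3. [or_idem →] (1 | 1)  →  1;  cost 6 ≤ 6, done

((~ 1) & (1 & 0))   [cost 6]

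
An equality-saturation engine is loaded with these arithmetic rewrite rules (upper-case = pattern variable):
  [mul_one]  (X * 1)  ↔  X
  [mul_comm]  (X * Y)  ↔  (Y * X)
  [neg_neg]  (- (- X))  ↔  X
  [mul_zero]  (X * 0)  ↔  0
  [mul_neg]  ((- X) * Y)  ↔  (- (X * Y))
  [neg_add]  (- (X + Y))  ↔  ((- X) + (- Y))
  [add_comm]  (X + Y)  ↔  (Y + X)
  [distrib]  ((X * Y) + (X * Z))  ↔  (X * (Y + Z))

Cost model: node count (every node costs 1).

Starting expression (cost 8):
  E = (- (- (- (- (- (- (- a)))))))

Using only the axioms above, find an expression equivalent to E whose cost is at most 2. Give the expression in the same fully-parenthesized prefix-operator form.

1. [neg_neg →] (- (- (- (- (- (- a))))))  →  (- (- (- (- a))));  E = (- (- (- (- (- a)))))
2. [neg_neg →] (- (- (- (- (- a)))))  →  (- (- (- a)))
3. [neg_neg →] (- (- (- a)))  →  (- a);  cost 2 ≤ 2, done

(- a)   [cost 2]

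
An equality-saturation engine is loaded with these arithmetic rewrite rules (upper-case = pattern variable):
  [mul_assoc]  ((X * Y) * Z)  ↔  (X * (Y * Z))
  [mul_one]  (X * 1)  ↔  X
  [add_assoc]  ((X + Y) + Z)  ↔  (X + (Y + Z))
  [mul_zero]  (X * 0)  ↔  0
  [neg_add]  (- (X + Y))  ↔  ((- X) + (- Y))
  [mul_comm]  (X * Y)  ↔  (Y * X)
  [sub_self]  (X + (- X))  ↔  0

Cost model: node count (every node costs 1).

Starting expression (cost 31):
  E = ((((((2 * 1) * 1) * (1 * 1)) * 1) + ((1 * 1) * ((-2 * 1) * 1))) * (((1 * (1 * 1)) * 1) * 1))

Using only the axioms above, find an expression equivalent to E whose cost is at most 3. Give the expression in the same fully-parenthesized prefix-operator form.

step 1: mul_assoc (→) rewrites ((((2 * 1) * 1) * (1 * 1)) * 1) into (((2 * 1) * 1) * ((1 * 1) * 1)), now (((((2 * 1) * 1) * ((1 * 1) * 1)) + ((1 * 1) * ((-2 * 1) * 1))) * (((1 * (1 * 1)) * 1) * 1))
step 2: mul_one (→) rewrites (-2 * 1) into -2, now (((((2 * 1) * 1) * ((1 * 1) * 1)) + ((1 * 1) * (-2 * 1))) * (((1 * (1 * 1)) * 1) * 1))
step 3: mul_one (→) rewrites ((1 * 1) * 1) into (1 * 1), now (((((2 * 1) * 1) * (1 * 1)) + ((1 * 1) * (-2 * 1))) * (((1 * (1 * 1)) * 1) * 1))
step 4: mul_one (→) rewrites (1 * 1) into 1, now (((((2 * 1) * 1) * (1 * 1)) + (1 * (-2 * 1))) * (((1 * (1 * 1)) * 1) * 1))
step 5: mul_one (→) rewrites (2 * 1) into 2, now ((((2 * 1) * (1 * 1)) + (1 * (-2 * 1))) * (((1 * (1 * 1)) * 1) * 1))
step 6: mul_comm (→) rewrites (1 * (-2 * 1)) into ((-2 * 1) * 1), now ((((2 * 1) * (1 * 1)) + ((-2 * 1) * 1)) * (((1 * (1 * 1)) * 1) * 1))
step 7: mul_comm (→) rewrites (1 * (1 * 1)) into ((1 * 1) * 1), now ((((2 * 1) * (1 * 1)) + ((-2 * 1) * 1)) * ((((1 * 1) * 1) * 1) * 1))
step 8: mul_one (→) rewrites (1 * 1) into 1, now ((((2 * 1) * 1) + ((-2 * 1) * 1)) * ((((1 * 1) * 1) * 1) * 1))
step 9: mul_one (→) rewrites (2 * 1) into 2, now (((2 * 1) + ((-2 * 1) * 1)) * ((((1 * 1) * 1) * 1) * 1))
step 10: mul_one (→) rewrites (2 * 1) into 2, now ((2 + ((-2 * 1) * 1)) * ((((1 * 1) * 1) * 1) * 1))
step 11: mul_one (→) rewrites (-2 * 1) into -2, now ((2 + (-2 * 1)) * ((((1 * 1) * 1) * 1) * 1))
step 12: mul_one (→) rewrites (-2 * 1) into -2, now ((2 + -2) * ((((1 * 1) * 1) * 1) * 1))
step 13: mul_comm (→) rewrites ((((1 * 1) * 1) * 1) * 1) into (1 * (((1 * 1) * 1) * 1)), now ((2 + -2) * (1 * (((1 * 1) * 1) * 1)))
step 14: mul_one (→) rewrites (1 * 1) into 1, now ((2 + -2) * (1 * ((1 * 1) * 1)))
step 15: mul_comm (→) rewrites (1 * ((1 * 1) * 1)) into (((1 * 1) * 1) * 1), now ((2 + -2) * (((1 * 1) * 1) * 1))
step 16: mul_one (→) rewrites (1 * 1) into 1, now ((2 + -2) * ((1 * 1) * 1))
step 17: mul_one (→) rewrites (1 * 1) into 1, now ((2 + -2) * (1 * 1))
step 18: mul_one (→) rewrites (1 * 1) into 1, now ((2 + -2) * 1)
step 19: mul_one (→) rewrites ((2 + -2) * 1) into (2 + -2), reaching cost 3 (bound 3)

(2 + -2)   [cost 3]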